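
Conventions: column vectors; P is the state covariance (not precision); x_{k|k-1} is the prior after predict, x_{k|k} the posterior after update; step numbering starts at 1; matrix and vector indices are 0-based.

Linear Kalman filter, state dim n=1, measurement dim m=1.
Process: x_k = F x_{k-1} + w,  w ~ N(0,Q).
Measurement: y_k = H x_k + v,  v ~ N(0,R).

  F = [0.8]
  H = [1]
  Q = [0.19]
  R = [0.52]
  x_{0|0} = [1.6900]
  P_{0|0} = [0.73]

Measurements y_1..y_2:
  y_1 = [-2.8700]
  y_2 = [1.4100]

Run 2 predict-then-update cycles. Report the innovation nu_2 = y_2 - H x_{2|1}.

innov = [2.2140]

step 1: x^-=[1.3520]  P^-=[0.6572]  S=[1.1772]  K=[0.5583]  nu=[-4.2220]  x^+=[-1.0050]  P^+=[0.2903]
step 2: x^-=[-0.8040]  P^-=[0.3758]  S=[0.8958]  K=[0.4195]  nu=[2.2140]  x^+=[0.1248]  P^+=[0.2181]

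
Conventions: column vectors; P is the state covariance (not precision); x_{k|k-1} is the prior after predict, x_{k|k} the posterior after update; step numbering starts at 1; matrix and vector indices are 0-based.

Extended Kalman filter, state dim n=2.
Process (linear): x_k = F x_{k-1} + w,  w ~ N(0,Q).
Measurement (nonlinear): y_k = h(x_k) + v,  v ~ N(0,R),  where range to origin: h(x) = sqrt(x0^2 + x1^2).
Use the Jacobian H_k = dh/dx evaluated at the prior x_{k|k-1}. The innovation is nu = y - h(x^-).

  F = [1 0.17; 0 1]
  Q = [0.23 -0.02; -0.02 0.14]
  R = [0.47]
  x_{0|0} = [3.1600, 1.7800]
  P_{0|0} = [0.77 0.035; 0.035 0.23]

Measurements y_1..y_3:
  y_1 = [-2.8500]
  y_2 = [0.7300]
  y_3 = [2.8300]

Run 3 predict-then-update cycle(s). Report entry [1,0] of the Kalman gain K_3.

step 1: x^-=[3.4626, 1.7800]  P^-=[1.0185 0.0541; 0.0541 0.3700]  H_jac=[0.8894 0.4572]  S=[1.3970]  K=[0.6661; 0.1555]  nu=[-6.7433]  x^+=[-1.0295, 0.7312]  P^+=[0.3986 -0.0906; -0.0906 0.3362]
step 2: x^-=[-0.9052, 0.7312]  P^-=[0.6075 -0.0535; -0.0535 0.4762]  H_jac=[-0.7779 0.6284]  S=[1.0780]  K=[-0.4696; 0.3162]  nu=[-0.4336]  x^+=[-0.7015, 0.5941]  P^+=[0.3698 0.1066; 0.1066 0.3684]
step 3: x^-=[-0.6005, 0.5941]  P^-=[0.6467 0.1492; 0.1492 0.5084]  H_jac=[-0.7109 0.7033]  S=[0.8991]  K=[-0.3946; 0.2797]  nu=[1.9852]  x^+=[-1.3840, 1.1494]  P^+=[0.5067 0.2485; 0.2485 0.4381]

K[1,0] = 0.2797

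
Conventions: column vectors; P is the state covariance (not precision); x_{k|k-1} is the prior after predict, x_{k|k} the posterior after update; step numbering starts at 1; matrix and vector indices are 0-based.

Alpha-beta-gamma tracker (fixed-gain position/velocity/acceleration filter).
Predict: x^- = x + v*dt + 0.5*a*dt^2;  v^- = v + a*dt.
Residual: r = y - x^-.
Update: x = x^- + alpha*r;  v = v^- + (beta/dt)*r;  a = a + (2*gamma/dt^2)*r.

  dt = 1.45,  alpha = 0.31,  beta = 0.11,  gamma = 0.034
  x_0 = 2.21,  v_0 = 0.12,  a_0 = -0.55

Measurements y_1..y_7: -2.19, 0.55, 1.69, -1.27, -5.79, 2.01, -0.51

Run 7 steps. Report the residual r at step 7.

resid = 9.4183

step 1: x_pred=1.8058  r=-3.9958  x^+=0.5671  v^+=-0.9806  a^+=-0.6792
step 2: x_pred=-1.5688  r=2.1188  x^+=-0.9120  v^+=-1.8048  a^+=-0.6107
step 3: x_pred=-4.1709  r=5.8609  x^+=-2.3540  v^+=-2.2457  a^+=-0.4211
step 4: x_pred=-6.0530  r=4.7830  x^+=-4.5703  v^+=-2.4935  a^+=-0.2665
step 5: x_pred=-8.4660  r=2.6760  x^+=-7.6364  v^+=-2.6768  a^+=-0.1799
step 6: x_pred=-11.7070  r=13.7170  x^+=-7.4547  v^+=-1.8971  a^+=0.2637
step 7: x_pred=-9.9283  r=9.4183  x^+=-7.0086  v^+=-0.8002  a^+=0.5683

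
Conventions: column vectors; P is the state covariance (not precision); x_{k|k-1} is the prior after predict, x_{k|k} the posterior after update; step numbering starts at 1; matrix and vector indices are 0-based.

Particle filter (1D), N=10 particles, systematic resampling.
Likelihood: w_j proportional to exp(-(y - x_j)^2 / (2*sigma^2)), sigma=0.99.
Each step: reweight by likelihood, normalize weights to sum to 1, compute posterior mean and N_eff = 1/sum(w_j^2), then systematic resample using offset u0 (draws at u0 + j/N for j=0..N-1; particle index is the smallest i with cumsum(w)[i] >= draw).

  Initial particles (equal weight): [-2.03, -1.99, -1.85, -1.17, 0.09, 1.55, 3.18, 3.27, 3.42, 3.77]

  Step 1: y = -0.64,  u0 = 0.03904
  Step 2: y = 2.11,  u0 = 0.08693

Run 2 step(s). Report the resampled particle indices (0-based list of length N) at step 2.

step 1: w=[0.1262, 0.1334, 0.1602, 0.2929, 0.2576, 0.0293, 0.0002, 0.0001, 0.0001, 0.0000]  mean=-1.0907  Neff=4.7081  idx=[0, 1, 1, 2, 3, 3, 3, 4, 4, 4]
step 2: w=[0.0004, 0.0005, 0.0005, 0.0009, 0.0107, 0.0107, 0.0107, 0.3219, 0.3219, 0.3219]  mean=0.0451  Neff=3.2131  idx=[7, 7, 7, 8, 8, 8, 9, 9, 9, 9]

resampled_idx = [7, 7, 7, 8, 8, 8, 9, 9, 9, 9]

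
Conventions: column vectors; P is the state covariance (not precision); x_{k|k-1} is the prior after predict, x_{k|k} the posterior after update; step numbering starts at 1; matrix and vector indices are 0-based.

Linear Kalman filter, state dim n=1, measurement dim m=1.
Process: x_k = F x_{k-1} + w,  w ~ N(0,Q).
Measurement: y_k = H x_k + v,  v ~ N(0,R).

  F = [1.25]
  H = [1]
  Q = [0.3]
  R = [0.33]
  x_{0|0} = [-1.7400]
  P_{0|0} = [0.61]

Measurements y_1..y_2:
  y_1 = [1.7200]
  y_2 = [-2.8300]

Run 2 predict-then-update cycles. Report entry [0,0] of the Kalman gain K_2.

step 1: x^-=[-2.1750]  P^-=[1.2531]  S=[1.5831]  K=[0.7916]  nu=[3.8950]  x^+=[0.9081]  P^+=[0.2612]
step 2: x^-=[1.1351]  P^-=[0.7081]  S=[1.0381]  K=[0.6821]  nu=[-3.9651]  x^+=[-1.5696]  P^+=[0.2251]

K[0,0] = 0.6821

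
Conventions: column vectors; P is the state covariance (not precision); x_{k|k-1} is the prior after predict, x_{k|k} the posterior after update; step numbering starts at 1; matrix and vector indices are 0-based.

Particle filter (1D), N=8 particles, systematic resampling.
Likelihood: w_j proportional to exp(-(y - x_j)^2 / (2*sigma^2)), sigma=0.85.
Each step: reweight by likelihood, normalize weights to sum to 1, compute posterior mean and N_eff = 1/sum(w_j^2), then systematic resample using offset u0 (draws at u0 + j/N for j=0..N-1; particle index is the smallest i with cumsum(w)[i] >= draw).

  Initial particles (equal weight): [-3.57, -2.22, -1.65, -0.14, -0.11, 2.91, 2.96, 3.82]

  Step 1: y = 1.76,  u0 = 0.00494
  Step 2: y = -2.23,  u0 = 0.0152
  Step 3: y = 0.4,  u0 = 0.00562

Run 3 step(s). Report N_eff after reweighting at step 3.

step 1: w=[0.0000, 0.0000, 0.0003, 0.0827, 0.0894, 0.4028, 0.3713, 0.0534]  mean=2.4531  Neff=3.1463  idx=[3, 4, 5, 5, 5, 6, 6, 6]
step 2: w=[0.5218, 0.4782, 0.0000, 0.0000, 0.0000, 0.0000, 0.0000, 0.0000]  mean=-0.1257  Neff=1.9962  idx=[0, 0, 0, 0, 0, 1, 1, 1]
step 3: w=[0.1240, 0.1240, 0.1240, 0.1240, 0.1240, 0.1267, 0.1267, 0.1267]  mean=-0.1286  Neff=7.9991  idx=[0, 1, 2, 3, 4, 5, 6, 7]

N_eff = 7.9991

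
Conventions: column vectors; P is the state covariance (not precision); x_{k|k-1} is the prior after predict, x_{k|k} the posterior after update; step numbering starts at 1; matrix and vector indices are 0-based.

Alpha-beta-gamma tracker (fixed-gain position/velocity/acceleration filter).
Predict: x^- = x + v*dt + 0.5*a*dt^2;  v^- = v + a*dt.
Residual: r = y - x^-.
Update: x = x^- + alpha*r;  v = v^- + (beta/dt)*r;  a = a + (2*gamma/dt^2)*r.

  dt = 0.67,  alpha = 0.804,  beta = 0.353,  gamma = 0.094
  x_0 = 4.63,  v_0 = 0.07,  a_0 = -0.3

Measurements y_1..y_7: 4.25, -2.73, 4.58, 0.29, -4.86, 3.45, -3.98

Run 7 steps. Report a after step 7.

step 1: x_pred=4.6096  r=-0.3596  x^+=4.3205  v^+=-0.3204  a^+=-0.4506
step 2: x_pred=4.0046  r=-6.7346  x^+=-1.4100  v^+=-4.1706  a^+=-3.2711
step 3: x_pred=-4.9385  r=9.5185  x^+=2.7144  v^+=-1.3472  a^+=0.7153
step 4: x_pred=1.9723  r=-1.6823  x^+=0.6197  v^+=-1.7543  a^+=0.0108
step 5: x_pred=-0.5533  r=-4.3067  x^+=-4.0159  v^+=-4.0162  a^+=-1.7929
step 6: x_pred=-7.1091  r=10.5591  x^+=1.3804  v^+=0.3458  a^+=2.6293
step 7: x_pred=2.2022  r=-6.1822  x^+=-2.7683  v^+=-1.1498  a^+=0.0401

a_post = 0.0401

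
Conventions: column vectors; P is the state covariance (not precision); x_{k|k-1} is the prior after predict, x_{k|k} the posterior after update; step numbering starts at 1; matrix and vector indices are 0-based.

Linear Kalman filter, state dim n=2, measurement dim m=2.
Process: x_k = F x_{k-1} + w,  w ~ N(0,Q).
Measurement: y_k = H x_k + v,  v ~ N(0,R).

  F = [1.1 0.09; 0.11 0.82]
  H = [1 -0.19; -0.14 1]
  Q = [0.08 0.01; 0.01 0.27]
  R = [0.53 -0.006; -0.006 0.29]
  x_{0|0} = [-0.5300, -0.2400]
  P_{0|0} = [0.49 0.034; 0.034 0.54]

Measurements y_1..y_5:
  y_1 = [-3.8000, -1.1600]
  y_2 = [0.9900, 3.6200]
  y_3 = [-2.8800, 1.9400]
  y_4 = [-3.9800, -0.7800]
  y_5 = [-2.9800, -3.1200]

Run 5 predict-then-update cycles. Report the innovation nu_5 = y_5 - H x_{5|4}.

step 1: x^-=[-0.6046, -0.2551]  P^-=[0.6840 0.1401; 0.1401 0.6452]  S=[1.1840 -0.0805; -0.0805 0.9093]  K=[0.5619 0.0985; 0.0620 0.6934]  nu=[-3.2439, -0.9895]  x^+=[-2.5248, -1.1422]  P^+=[0.3103 0.0686; 0.0686 0.2103]
step 2: x^-=[-2.8801, -1.2144]  P^-=[0.4707 0.1257; 0.1257 0.4276]  S=[0.9684 -0.0241; -0.0241 0.6916]  K=[0.4640 0.1026; 0.0607 0.5949]  nu=[3.6394, 4.4311]  x^+=[-0.7369, 1.6426]  P^+=[0.2573 0.0630; 0.0630 0.1810]
step 3: x^-=[-0.6628, 1.2659]  P^-=[0.4052 0.1119; 0.1119 0.4062]  S=[0.9073 -0.0250; -0.0250 0.6728]  K=[0.4259 0.0979; 0.0543 0.5824]  nu=[-1.9767, 0.5813]  x^+=[-1.4477, 1.4970]  P^+=[0.2363 0.0589; 0.0589 0.1768]
step 4: x^-=[-1.4577, 1.0683]  P^-=[0.3790 0.1054; 0.1054 0.4024]  S=[0.8835 -0.0274; -0.0274 0.6703]  K=[0.4093 0.0947; 0.0507 0.5804]  nu=[-2.3193, -2.0524]  x^+=[-2.6013, -0.2404]  P^+=[0.2271 0.0568; 0.0568 0.1760]
step 5: x^-=[-2.8831, -0.4832]  P^-=[0.3675 0.1023; 0.1023 0.4013]  S=[0.8731 -0.0287; -0.0287 0.6699]  K=[0.4017 0.0931; 0.0489 0.5798]  nu=[-0.1887, -3.0404]  x^+=[-3.2419, -2.2553]  P^+=[0.2230 0.0558; 0.0558 0.1757]

innov = [-0.1887, -3.0404]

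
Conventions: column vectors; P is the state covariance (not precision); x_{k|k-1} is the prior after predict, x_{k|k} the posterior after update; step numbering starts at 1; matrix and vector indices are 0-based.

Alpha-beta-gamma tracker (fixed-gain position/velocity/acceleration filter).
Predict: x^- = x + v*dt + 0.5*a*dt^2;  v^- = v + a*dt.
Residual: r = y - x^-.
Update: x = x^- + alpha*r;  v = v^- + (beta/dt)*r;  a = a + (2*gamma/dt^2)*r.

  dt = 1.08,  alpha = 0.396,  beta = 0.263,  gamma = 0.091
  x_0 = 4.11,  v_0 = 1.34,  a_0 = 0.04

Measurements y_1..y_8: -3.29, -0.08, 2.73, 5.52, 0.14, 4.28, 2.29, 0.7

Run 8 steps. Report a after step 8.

a_post = -0.1581

step 1: x_pred=5.5805  r=-8.8705  x^+=2.0678  v^+=-0.7769  a^+=-1.3441
step 2: x_pred=0.4448  r=-0.5248  x^+=0.2370  v^+=-2.3564  a^+=-1.4260
step 3: x_pred=-3.1396  r=5.8696  x^+=-0.8152  v^+=-2.4671  a^+=-0.5101
step 4: x_pred=-3.7772  r=9.2972  x^+=-0.0955  v^+=-0.7540  a^+=0.9406
step 5: x_pred=-0.3614  r=0.5014  x^+=-0.1628  v^+=0.3838  a^+=1.0188
step 6: x_pred=0.8459  r=3.4341  x^+=2.2058  v^+=2.3204  a^+=1.5546
step 7: x_pred=5.6185  r=-3.3285  x^+=4.3004  v^+=3.1889  a^+=1.0353
step 8: x_pred=8.3481  r=-7.6481  x^+=5.3195  v^+=2.4445  a^+=-0.1581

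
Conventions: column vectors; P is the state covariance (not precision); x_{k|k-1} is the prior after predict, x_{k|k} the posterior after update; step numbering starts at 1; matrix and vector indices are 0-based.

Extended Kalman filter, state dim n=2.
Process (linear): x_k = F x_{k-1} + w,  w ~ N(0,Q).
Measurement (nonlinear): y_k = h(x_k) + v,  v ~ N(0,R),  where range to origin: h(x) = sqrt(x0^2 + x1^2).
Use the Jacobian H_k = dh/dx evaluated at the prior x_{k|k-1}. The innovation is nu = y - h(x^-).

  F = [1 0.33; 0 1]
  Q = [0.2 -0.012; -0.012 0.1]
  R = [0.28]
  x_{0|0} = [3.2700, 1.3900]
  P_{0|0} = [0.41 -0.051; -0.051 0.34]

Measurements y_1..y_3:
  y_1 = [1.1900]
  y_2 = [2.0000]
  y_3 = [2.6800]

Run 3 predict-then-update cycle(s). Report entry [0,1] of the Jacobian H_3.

step 1: x^-=[3.7287, 1.3900]  P^-=[0.6134 0.0492; 0.0492 0.4400]  H_jac=[0.9370 0.3493]  S=[0.9044]  K=[0.6545; 0.2209]  nu=[-2.7894]  x^+=[1.9031, 0.7738]  P^+=[0.2260 -0.0816; -0.0816 0.3959]
step 2: x^-=[2.1585, 0.7738]  P^-=[0.4153 0.0371; 0.0371 0.4959]  H_jac=[0.9413 0.3375]  S=[0.7280]  K=[0.5541; 0.2778]  nu=[-0.2930]  x^+=[1.9961, 0.6924]  P^+=[0.1917 -0.0750; -0.0750 0.4397]
step 3: x^-=[2.2246, 0.6924]  P^-=[0.3901 0.0581; 0.0581 0.5397]  H_jac=[0.9548 0.2972]  S=[0.7163]  K=[0.5441; 0.3014]  nu=[0.3501]  x^+=[2.4151, 0.7979]  P^+=[0.1780 -0.0594; -0.0594 0.4746]

H_jac[0,1] = 0.2972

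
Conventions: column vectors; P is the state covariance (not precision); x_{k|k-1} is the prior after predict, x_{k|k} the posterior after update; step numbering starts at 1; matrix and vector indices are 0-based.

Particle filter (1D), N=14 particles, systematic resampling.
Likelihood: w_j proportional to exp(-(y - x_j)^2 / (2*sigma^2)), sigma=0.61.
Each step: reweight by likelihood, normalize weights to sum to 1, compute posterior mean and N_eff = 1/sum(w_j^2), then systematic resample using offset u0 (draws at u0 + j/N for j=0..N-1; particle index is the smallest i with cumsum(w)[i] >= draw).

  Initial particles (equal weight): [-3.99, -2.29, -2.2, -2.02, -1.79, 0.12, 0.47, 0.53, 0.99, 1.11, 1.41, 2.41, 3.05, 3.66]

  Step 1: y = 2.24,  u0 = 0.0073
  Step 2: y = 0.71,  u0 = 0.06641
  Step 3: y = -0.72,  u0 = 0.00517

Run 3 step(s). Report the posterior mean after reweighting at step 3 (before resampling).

step 1: w=[0.0000, 0.0000, 0.0000, 0.0000, 0.0000, 0.0011, 0.0068, 0.0090, 0.0562, 0.0826, 0.1819, 0.4416, 0.1901, 0.0306]  mean=2.1681  Neff=3.6320  idx=[6, 9, 9, 10, 10, 11, 11, 11, 11, 11, 11, 12, 12, 12]
step 2: w=[0.2502, 0.2180, 0.2180, 0.1399, 0.1399, 0.0056, 0.0056, 0.0056, 0.0056, 0.0056, 0.0056, 0.0002, 0.0002, 0.0002]  mean=1.0782  Neff=5.0759  idx=[0, 0, 0, 1, 1, 1, 2, 2, 2, 3, 3, 4, 4, 10]
step 3: w=[0.2851, 0.2851, 0.2851, 0.0212, 0.0212, 0.0212, 0.0212, 0.0212, 0.0212, 0.0043, 0.0043, 0.0043, 0.0043, 0.0000]  mean=0.5677  Neff=4.0542  idx=[0, 0, 0, 0, 1, 1, 1, 1, 2, 2, 2, 2, 3, 6]

post_mean = 0.5677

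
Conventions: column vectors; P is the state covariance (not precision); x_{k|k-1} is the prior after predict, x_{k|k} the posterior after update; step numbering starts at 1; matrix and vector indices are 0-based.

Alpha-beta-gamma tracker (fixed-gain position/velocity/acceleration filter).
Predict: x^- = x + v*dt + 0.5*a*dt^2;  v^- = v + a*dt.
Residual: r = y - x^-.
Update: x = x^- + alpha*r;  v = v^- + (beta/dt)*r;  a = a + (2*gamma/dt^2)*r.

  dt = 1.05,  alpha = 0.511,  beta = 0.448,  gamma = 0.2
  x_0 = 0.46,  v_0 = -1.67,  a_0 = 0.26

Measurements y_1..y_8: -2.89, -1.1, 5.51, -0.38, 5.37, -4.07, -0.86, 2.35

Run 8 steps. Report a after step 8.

step 1: x_pred=-1.1502  r=-1.7398  x^+=-2.0392  v^+=-2.1393  a^+=-0.3712
step 2: x_pred=-4.4902  r=3.3902  x^+=-2.7578  v^+=-1.0826  a^+=0.8588
step 3: x_pred=-3.4212  r=8.9312  x^+=1.1427  v^+=3.6297  a^+=4.0991
step 4: x_pred=7.2135  r=-7.5935  x^+=3.3332  v^+=4.6939  a^+=1.3441
step 5: x_pred=9.0027  r=-3.6327  x^+=7.1464  v^+=4.5552  a^+=0.0261
step 6: x_pred=11.9438  r=-16.0138  x^+=3.7607  v^+=-2.2499  a^+=-5.7839
step 7: x_pred=-1.7900  r=0.9300  x^+=-1.3148  v^+=-7.9261  a^+=-5.4464
step 8: x_pred=-12.6396  r=14.9896  x^+=-4.9799  v^+=-7.2494  a^+=-0.0080

a_post = -0.0080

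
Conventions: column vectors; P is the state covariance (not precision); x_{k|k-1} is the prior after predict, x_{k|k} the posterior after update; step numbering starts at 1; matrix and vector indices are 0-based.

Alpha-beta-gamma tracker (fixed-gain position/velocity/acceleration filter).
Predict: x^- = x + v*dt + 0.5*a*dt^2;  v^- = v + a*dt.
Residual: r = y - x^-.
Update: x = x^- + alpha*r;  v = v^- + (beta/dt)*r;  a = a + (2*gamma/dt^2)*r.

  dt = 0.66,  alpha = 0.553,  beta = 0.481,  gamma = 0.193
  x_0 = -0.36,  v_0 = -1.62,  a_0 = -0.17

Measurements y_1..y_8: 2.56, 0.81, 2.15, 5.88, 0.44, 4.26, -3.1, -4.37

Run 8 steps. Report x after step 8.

x_post = -6.1328

step 1: x_pred=-1.4662  r=4.0262  x^+=0.7603  v^+=1.2021  a^+=3.3978
step 2: x_pred=2.2937  r=-1.4837  x^+=1.4732  v^+=2.3633  a^+=2.0830
step 3: x_pred=3.4867  r=-1.3367  x^+=2.7475  v^+=2.7640  a^+=0.8986
step 4: x_pred=4.7674  r=1.1126  x^+=5.3827  v^+=4.1679  a^+=1.8845
step 5: x_pred=8.5439  r=-8.1039  x^+=4.0624  v^+=-0.4944  a^+=-5.2967
step 6: x_pred=2.5825  r=1.6775  x^+=3.5102  v^+=-2.7677  a^+=-3.8102
step 7: x_pred=0.8536  r=-3.9536  x^+=-1.3327  v^+=-8.1638  a^+=-7.3136
step 8: x_pred=-8.3137  r=3.9437  x^+=-6.1328  v^+=-10.1166  a^+=-3.8190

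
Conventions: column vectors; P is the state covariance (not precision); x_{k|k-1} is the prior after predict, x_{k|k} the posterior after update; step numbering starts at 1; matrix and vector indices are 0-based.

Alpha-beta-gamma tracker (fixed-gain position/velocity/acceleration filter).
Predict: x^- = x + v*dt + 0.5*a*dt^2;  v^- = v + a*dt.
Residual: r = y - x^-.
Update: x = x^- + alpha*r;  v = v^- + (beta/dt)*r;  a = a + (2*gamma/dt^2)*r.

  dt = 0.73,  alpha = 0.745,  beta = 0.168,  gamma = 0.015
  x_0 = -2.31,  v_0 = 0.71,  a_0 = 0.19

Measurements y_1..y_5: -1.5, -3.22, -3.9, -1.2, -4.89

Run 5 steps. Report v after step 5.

v_post = -0.1167

step 1: x_pred=-1.7411  r=0.2411  x^+=-1.5615  v^+=0.9042  a^+=0.2036
step 2: x_pred=-0.8472  r=-2.3728  x^+=-2.6149  v^+=0.5067  a^+=0.0700
step 3: x_pred=-2.2264  r=-1.6736  x^+=-3.4732  v^+=0.1726  a^+=-0.0242
step 4: x_pred=-3.3537  r=2.1537  x^+=-1.7492  v^+=0.6506  a^+=0.0970
step 5: x_pred=-1.2484  r=-3.6416  x^+=-3.9614  v^+=-0.1167  a^+=-0.1080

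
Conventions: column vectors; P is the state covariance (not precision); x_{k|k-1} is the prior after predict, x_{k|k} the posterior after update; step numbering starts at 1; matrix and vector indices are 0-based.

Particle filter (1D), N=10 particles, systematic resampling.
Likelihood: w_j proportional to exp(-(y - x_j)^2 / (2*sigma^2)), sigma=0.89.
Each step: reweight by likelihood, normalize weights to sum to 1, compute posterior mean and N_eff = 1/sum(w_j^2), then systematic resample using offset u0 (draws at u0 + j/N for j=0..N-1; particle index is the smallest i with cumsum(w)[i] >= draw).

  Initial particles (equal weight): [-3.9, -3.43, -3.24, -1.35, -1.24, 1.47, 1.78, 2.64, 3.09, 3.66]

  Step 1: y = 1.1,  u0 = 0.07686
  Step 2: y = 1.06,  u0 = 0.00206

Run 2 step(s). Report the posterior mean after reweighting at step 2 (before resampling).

post_mean = 1.6558

step 1: w=[0.0000, 0.0000, 0.0000, 0.0111, 0.0155, 0.4496, 0.3661, 0.1097, 0.0402, 0.0078]  mean=1.7210  Neff=2.8553  idx=[5, 5, 5, 5, 6, 6, 6, 6, 7, 8]
step 2: w=[0.1330, 0.1330, 0.1330, 0.1330, 0.1066, 0.1066, 0.1066, 0.1066, 0.0306, 0.0110]  mean=1.6558  Neff=8.5270  idx=[0, 0, 1, 2, 3, 3, 4, 5, 6, 7]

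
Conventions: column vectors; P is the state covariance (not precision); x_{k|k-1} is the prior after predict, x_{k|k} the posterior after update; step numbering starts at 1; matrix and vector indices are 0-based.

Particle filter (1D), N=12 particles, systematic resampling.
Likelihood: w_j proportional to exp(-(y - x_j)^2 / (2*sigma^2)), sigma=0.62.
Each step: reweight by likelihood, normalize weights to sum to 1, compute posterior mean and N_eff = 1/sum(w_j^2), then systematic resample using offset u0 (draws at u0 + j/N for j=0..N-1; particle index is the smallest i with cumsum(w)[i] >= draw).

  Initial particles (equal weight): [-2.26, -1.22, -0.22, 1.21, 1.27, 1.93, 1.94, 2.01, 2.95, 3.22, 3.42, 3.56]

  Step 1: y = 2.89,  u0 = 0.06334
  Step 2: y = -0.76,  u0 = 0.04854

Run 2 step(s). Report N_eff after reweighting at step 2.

step 1: w=[0.0000, 0.0000, 0.0000, 0.0061, 0.0079, 0.0727, 0.0745, 0.0880, 0.2399, 0.2092, 0.1672, 0.1344]  mean=2.9109  Neff=6.0234  idx=[5, 6, 7, 8, 8, 8, 9, 9, 10, 10, 11, 11]
step 2: w=[0.4001, 0.3730, 0.2267, 0.0001, 0.0001, 0.0001, 0.0000, 0.0000, 0.0000, 0.0000, 0.0000, 0.0000]  mean=1.9521  Neff=2.8525  idx=[0, 0, 0, 0, 0, 1, 1, 1, 1, 2, 2, 2]

N_eff = 2.8525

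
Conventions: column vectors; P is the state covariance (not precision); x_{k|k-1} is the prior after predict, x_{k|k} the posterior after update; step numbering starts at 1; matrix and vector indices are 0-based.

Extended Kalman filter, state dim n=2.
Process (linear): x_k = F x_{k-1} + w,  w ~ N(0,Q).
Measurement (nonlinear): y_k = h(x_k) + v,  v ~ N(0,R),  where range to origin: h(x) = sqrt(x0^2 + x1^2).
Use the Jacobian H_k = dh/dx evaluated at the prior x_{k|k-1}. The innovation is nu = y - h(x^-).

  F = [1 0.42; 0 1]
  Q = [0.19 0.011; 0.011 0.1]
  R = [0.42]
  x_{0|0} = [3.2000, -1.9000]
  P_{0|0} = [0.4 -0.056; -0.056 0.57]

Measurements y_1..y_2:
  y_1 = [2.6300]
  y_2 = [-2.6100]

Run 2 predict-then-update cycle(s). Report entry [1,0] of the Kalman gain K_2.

step 1: x^-=[2.4020, -1.9000]  P^-=[0.6435 0.1944; 0.1944 0.6700]  H_jac=[0.7843 -0.6204]  S=[0.8845]  K=[0.4342; -0.2975]  nu=[-0.4326]  x^+=[2.2141, -1.7713]  P^+=[0.4767 0.3087; 0.3087 0.5917]
step 2: x^-=[1.4702, -1.7713]  P^-=[1.0304 0.5682; 0.5682 0.6917]  H_jac=[0.6387 -0.7695]  S=[0.6914]  K=[0.3195; -0.2449]  nu=[-4.9119]  x^+=[-0.0991, -0.5682]  P^+=[0.9598 0.6223; 0.6223 0.6502]

K[1,0] = -0.2449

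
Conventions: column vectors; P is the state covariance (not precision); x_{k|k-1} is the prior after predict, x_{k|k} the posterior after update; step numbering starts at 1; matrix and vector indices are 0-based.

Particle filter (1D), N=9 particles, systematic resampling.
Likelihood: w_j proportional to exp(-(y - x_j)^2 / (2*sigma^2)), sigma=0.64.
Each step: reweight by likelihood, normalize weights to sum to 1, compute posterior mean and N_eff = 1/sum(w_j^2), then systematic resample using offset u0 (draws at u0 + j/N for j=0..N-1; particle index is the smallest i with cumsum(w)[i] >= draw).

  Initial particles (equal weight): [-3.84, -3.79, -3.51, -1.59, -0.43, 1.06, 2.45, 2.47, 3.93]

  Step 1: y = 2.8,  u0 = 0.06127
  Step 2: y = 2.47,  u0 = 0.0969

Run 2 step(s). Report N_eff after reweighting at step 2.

step 1: w=[0.0000, 0.0000, 0.0000, 0.0000, 0.0000, 0.0126, 0.4367, 0.4440, 0.1067]  mean=2.5993  Neff=2.5038  idx=[6, 6, 6, 6, 7, 7, 7, 7, 8]
step 2: w=[0.1238, 0.1238, 0.1238, 0.1238, 0.1239, 0.1239, 0.1239, 0.1239, 0.0092]  mean=2.4735  Neff=8.1434  idx=[0, 1, 2, 3, 4, 5, 6, 7, 7]

N_eff = 8.1434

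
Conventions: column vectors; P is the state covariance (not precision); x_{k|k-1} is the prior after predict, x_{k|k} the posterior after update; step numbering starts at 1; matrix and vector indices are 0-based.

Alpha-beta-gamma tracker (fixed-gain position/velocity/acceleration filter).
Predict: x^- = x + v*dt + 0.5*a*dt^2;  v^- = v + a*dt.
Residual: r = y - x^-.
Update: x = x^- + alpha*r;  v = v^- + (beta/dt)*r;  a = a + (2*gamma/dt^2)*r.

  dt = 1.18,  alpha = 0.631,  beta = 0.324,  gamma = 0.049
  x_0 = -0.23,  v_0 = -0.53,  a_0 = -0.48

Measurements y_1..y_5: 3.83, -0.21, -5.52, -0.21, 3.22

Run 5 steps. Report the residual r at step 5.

resid = 7.6009

step 1: x_pred=-1.1896  r=5.0196  x^+=1.9778  v^+=0.2819  a^+=-0.1267
step 2: x_pred=2.2222  r=-2.4322  x^+=0.6875  v^+=-0.5355  a^+=-0.2979
step 3: x_pred=-0.1518  r=-5.3682  x^+=-3.5391  v^+=-2.3610  a^+=-0.6757
step 4: x_pred=-6.7955  r=6.5855  x^+=-2.6401  v^+=-1.3501  a^+=-0.2122
step 5: x_pred=-4.3809  r=7.6009  x^+=0.4153  v^+=0.4865  a^+=0.3228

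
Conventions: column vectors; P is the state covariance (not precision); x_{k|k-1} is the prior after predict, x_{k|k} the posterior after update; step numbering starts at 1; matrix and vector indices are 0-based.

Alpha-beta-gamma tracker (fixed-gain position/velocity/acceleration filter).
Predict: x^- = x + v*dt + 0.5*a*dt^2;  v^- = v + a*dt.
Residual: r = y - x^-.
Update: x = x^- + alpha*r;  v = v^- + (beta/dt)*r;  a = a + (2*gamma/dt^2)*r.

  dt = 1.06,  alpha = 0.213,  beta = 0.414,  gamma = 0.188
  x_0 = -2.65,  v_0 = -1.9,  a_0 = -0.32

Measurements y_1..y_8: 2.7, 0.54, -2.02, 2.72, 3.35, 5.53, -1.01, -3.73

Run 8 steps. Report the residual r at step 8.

resid = 6.3038

step 1: x_pred=-4.8438  r=7.5438  x^+=-3.2370  v^+=0.7071  a^+=2.2044
step 2: x_pred=-1.2489  r=1.7889  x^+=-0.8679  v^+=3.7425  a^+=2.8031
step 3: x_pred=4.6740  r=-6.6940  x^+=3.2482  v^+=4.0994  a^+=0.5630
step 4: x_pred=7.9098  r=-5.1898  x^+=6.8044  v^+=2.6692  a^+=-1.1737
step 5: x_pred=8.9744  r=-5.6244  x^+=7.7764  v^+=-0.7716  a^+=-3.0558
step 6: x_pred=5.2417  r=0.2883  x^+=5.3031  v^+=-3.8982  a^+=-2.9593
step 7: x_pred=-0.4915  r=-0.5185  x^+=-0.6019  v^+=-7.2376  a^+=-3.1329
step 8: x_pred=-10.0338  r=6.3038  x^+=-8.6911  v^+=-8.0964  a^+=-1.0234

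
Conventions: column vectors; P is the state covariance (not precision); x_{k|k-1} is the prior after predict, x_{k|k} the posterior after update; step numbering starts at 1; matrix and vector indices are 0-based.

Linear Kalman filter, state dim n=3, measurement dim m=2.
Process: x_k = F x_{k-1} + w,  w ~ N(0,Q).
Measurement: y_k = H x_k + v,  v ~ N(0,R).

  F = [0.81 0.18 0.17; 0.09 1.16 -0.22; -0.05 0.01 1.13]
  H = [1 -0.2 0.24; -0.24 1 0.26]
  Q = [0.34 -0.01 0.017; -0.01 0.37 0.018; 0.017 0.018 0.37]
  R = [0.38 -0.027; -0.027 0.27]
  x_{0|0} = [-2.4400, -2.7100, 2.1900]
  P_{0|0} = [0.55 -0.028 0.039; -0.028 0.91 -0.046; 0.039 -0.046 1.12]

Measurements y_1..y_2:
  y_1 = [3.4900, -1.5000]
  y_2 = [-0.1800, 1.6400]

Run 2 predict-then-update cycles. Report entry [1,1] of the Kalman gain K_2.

step 1: x^-=[-2.0919, -3.8450, 2.5696]  P^-=[0.7625 0.1378 0.2375; 0.1378 1.6692 -0.3066; 0.2375 -0.3066 1.7962]  S=[1.4010 -0.2969; -0.2969 1.8494]  K=[0.5871 0.1032; -0.0146 0.8393; 0.5516 0.1445]  nu=[4.1962, 1.1748]  x^+=[0.4930, -2.9202, 5.0539]  P^+=[0.2958 0.1355 -0.2017; 0.1355 0.3590 -0.3827; -0.2017 -0.3827 1.3786]
step 2: x^-=[0.7329, -4.4549, 5.6571]  P^-=[0.5461 0.1370 0.0090; 0.1370 1.1538 -0.8532; 0.0090 -0.8532 2.1452]  S=[1.1272 -0.2700; -0.2700 1.0898]  K=[0.4931 0.1298; -0.0715 0.8074; 0.5854 -0.1281]  nu=[-3.1615, 4.7999]  x^+=[-0.2034, -0.3536, 3.1916]  P^+=[0.2882 0.1675 -0.2949; 0.1675 0.4066 -0.5633; -0.2949 -0.5633 1.7005]

K[1,1] = 0.8074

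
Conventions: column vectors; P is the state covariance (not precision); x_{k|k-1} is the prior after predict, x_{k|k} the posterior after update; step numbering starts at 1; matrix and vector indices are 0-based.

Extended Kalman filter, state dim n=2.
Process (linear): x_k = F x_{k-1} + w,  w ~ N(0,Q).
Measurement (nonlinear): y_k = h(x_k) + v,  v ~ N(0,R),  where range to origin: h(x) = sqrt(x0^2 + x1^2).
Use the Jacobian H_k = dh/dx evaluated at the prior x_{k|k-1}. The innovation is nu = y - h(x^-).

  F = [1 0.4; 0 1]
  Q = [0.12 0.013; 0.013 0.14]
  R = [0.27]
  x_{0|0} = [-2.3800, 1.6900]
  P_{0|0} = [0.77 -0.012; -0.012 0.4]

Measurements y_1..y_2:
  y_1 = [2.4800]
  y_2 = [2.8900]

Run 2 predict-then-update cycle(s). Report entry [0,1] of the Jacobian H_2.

step 1: x^-=[-1.7040, 1.6900]  P^-=[0.9444 0.1610; 0.1610 0.5400]  H_jac=[-0.7100 0.7042]  S=[0.8529]  K=[-0.6533; 0.3118]  nu=[0.0801]  x^+=[-1.7563, 1.7150]  P^+=[0.5804 0.3347; 0.3347 0.4571]
step 2: x^-=[-1.0703, 1.7150]  P^-=[1.0413 0.5306; 0.5306 0.5971]  H_jac=[-0.5295 0.8483]  S=[0.5150]  K=[-0.1966; 0.4381]  nu=[0.8684]  x^+=[-1.2410, 2.0954]  P^+=[1.0214 0.5749; 0.5749 0.4982]

H_jac[0,1] = 0.8483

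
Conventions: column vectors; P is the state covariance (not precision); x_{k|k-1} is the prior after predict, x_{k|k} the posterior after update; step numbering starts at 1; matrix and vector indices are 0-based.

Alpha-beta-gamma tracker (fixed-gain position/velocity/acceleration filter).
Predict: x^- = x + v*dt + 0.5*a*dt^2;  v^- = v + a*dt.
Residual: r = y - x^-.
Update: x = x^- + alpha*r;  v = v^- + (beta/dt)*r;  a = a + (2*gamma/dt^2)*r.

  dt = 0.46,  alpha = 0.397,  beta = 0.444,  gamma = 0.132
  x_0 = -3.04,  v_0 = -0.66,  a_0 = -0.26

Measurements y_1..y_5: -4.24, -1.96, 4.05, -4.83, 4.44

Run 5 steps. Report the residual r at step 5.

step 1: x_pred=-3.3711  r=-0.8689  x^+=-3.7161  v^+=-1.6183  a^+=-1.3441
step 2: x_pred=-4.6027  r=2.6427  x^+=-3.5535  v^+=0.3142  a^+=1.9530
step 3: x_pred=-3.2024  r=7.2524  x^+=-0.3232  v^+=8.2127  a^+=11.0013
step 4: x_pred=4.6186  r=-9.4486  x^+=0.8675  v^+=4.1534  a^+=-0.7871
step 5: x_pred=2.6948  r=1.7452  x^+=3.3876  v^+=5.4758  a^+=1.3903

resid = 1.7452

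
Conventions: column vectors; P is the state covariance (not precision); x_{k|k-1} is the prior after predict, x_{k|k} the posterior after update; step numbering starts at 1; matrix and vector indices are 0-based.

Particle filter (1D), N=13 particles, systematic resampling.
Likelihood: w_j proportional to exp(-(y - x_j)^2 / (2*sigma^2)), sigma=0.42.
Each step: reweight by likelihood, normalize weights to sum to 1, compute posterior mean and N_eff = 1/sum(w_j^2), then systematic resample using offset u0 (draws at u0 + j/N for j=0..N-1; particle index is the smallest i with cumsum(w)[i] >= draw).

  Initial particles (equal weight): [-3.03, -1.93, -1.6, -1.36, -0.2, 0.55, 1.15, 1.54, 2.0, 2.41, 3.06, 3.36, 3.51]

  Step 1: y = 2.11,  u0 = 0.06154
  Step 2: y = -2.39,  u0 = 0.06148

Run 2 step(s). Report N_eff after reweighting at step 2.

step 1: w=[0.0000, 0.0000, 0.0000, 0.0000, 0.0000, 0.0004, 0.0318, 0.1726, 0.4189, 0.3359, 0.0336, 0.0052, 0.0017]  mean=2.0758  Neff=3.1229  idx=[7, 7, 8, 8, 8, 8, 8, 8, 9, 9, 9, 9, 10]
step 2: w=[0.5000, 0.5000, 0.0000, 0.0000, 0.0000, 0.0000, 0.0000, 0.0000, 0.0000, 0.0000, 0.0000, 0.0000, 0.0000]  mean=1.5400  Neff=2.0002  idx=[0, 0, 0, 0, 0, 0, 1, 1, 1, 1, 1, 1, 1]

N_eff = 2.0002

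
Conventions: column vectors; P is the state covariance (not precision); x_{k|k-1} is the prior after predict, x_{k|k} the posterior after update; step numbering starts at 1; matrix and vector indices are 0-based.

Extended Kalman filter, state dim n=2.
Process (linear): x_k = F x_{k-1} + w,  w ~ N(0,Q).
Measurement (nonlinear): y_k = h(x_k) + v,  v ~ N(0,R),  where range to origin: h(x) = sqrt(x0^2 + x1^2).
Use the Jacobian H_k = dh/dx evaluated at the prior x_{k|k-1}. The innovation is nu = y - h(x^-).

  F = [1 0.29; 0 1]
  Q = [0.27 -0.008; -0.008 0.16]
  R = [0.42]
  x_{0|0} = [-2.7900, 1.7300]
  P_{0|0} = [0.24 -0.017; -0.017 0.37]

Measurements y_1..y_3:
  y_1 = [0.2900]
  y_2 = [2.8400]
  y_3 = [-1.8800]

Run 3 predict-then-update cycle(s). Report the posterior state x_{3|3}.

step 1: x^-=[-2.2883, 1.7300]  P^-=[0.5313 0.0823; 0.0823 0.5300]  H_jac=[-0.7977 0.6031]  S=[0.8716]  K=[-0.4293; 0.2914]  nu=[-2.5787]  x^+=[-1.1814, 0.9786]  P^+=[0.3707 0.1913; 0.1913 0.4560]
step 2: x^-=[-0.8976, 0.9786]  P^-=[0.7900 0.3156; 0.3156 0.6160]  H_jac=[-0.6759 0.7370]  S=[0.8011]  K=[-0.3763; 0.3004]  nu=[1.5121]  x^+=[-1.4665, 1.4329]  P^+=[0.6766 0.4061; 0.4061 0.5437]
step 3: x^-=[-1.0510, 1.4329]  P^-=[1.2278 0.5558; 0.5558 0.7037]  H_jac=[-0.5915 0.8063]  S=[0.7769]  K=[-0.3579; 0.3072]  nu=[-3.6570]  x^+=[0.2578, 0.3093]  P^+=[1.1283 0.6412; 0.6412 0.6304]

x_post = [0.2578, 0.3093]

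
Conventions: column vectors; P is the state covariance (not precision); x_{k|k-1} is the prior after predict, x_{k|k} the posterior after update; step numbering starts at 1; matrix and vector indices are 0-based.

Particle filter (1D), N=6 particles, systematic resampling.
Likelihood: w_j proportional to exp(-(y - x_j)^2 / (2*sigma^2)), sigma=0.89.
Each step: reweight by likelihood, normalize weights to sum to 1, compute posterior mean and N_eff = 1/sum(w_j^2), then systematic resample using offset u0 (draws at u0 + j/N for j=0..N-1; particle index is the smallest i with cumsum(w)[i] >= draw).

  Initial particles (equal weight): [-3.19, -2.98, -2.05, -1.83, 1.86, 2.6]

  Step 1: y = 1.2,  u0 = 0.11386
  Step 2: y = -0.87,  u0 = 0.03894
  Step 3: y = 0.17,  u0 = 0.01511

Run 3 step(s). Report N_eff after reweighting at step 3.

N_eff = 6.0000

step 1: w=[0.0000, 0.0000, 0.0012, 0.0029, 0.7206, 0.2753]  mean=2.0483  Neff=1.6805  idx=[4, 4, 4, 4, 5, 5]
step 2: w=[0.2433, 0.2433, 0.2433, 0.2433, 0.0134, 0.0134]  mean=1.8799  Neff=4.2176  idx=[0, 0, 1, 2, 2, 3]
step 3: w=[0.1667, 0.1667, 0.1667, 0.1667, 0.1667, 0.1667]  mean=1.8600  Neff=6.0000  idx=[0, 1, 2, 3, 4, 5]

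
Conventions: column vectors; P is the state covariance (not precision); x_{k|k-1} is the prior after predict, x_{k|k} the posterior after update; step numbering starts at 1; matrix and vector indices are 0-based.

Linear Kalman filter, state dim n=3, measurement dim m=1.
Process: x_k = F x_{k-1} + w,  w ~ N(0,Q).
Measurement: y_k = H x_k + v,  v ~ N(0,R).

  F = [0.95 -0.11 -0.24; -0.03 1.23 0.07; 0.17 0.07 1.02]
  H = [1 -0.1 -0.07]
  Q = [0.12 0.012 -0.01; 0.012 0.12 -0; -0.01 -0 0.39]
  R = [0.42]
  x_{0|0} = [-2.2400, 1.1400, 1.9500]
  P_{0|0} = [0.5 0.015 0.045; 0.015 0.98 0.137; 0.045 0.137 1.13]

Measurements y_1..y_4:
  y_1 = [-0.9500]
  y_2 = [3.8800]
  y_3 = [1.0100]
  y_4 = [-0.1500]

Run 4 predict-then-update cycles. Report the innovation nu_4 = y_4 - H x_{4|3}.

innov = [-2.1624]

step 1: x^-=[-2.7214, 1.6059, 1.6880]  P^-=[0.6318 -0.1744 -0.1886; -0.1744 1.6309 0.3373; -0.1886 0.3373 1.6204]  S=[1.1420]  K=[0.5800; -0.3162; -0.2940]  nu=[2.0502]  x^+=[-1.5322, 0.9576, 1.0852]  P^+=[0.2475 0.0350 0.0062; 0.0350 1.5167 0.2311; 0.0062 0.2311 1.5217]
step 2: x^-=[-1.8214, 1.2998, 0.9135]  P^-=[0.4515 -0.2543 -0.3766; -0.2543 2.4595 0.5362; -0.3766 0.5362 2.0237]  S=[1.0171]  K=[0.4948; -0.5288; -0.5623]  nu=[5.8953]  x^+=[1.0957, -1.8175, -2.4016]  P^+=[0.2025 0.0118 -0.0936; 0.0118 2.1751 0.2338; -0.0936 0.2338 1.7021]
step 3: x^-=[1.8173, -2.4366, -2.3905]  P^-=[0.4797 -0.3806 -0.5273; -0.3806 3.4591 0.6065; -0.5273 0.6065 2.1786]  S=[1.1033]  K=[0.5027; -0.6969; -0.6711]  nu=[-1.2182]  x^+=[1.2049, -1.5876, -1.5730]  P^+=[0.2009 0.0060 -0.1551; 0.0060 2.9232 0.0905; -0.1551 0.0905 1.6818]
step 4: x^-=[1.6968, -2.0990, -1.5108]  P^-=[0.5078 -0.4493 -0.5671; -0.4493 4.5667 0.4888; -0.5671 0.4888 2.1191]  S=[1.1599]  K=[0.5107; -0.8106; -0.6589]  nu=[-2.1624]  x^+=[0.5924, -0.3461, -0.0859]  P^+=[0.2052 0.0309 -0.1767; 0.0309 3.8046 -0.1307; -0.1767 -0.1307 1.6155]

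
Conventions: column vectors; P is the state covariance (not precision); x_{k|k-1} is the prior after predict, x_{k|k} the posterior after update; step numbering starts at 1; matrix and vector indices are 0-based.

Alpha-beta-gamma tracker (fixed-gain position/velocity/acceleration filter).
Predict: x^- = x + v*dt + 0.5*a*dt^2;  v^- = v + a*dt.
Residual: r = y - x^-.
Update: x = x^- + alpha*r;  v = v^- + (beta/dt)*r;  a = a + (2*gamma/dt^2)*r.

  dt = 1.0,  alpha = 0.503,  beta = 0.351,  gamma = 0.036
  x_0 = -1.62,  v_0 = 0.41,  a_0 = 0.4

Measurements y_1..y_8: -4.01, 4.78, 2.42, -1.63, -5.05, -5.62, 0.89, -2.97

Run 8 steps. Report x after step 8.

step 1: x_pred=-1.0100  r=-3.0000  x^+=-2.5190  v^+=-0.2430  a^+=0.1840
step 2: x_pred=-2.6700  r=7.4500  x^+=1.0774  v^+=2.5559  a^+=0.7204
step 3: x_pred=3.9935  r=-1.5735  x^+=3.2020  v^+=2.7241  a^+=0.6071
step 4: x_pred=6.2296  r=-7.8596  x^+=2.2762  v^+=0.5724  a^+=0.0412
step 5: x_pred=2.8693  r=-7.9193  x^+=-1.1141  v^+=-2.1660  a^+=-0.5290
step 6: x_pred=-3.5446  r=-2.0754  x^+=-4.5885  v^+=-3.4235  a^+=-0.6784
step 7: x_pred=-8.3512  r=9.2412  x^+=-3.7029  v^+=-0.8582  a^+=-0.0130
step 8: x_pred=-4.5676  r=1.5976  x^+=-3.7640  v^+=-0.3105  a^+=0.1020

x_post = -3.7640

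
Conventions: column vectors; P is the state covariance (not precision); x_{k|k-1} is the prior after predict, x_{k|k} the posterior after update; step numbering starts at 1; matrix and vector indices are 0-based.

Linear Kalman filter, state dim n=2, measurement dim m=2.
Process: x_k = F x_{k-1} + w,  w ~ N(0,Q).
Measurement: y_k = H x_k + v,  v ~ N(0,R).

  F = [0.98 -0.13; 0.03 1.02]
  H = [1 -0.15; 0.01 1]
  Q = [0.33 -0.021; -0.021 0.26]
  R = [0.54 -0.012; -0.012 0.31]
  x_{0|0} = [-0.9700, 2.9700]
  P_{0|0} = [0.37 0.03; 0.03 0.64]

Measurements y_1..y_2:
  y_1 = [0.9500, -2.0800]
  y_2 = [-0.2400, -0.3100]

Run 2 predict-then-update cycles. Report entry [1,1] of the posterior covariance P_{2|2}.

step 1: x^-=[-1.3367, 3.0003]  P^-=[0.6885 -0.0651; -0.0651 0.9280]  S=[1.2689 -0.2093; -0.2093 1.2368]  K=[0.5581 0.0474; -0.0384 0.7433]  nu=[2.7367, -5.0669]  x^+=[-0.0494, -0.8711]  P^+=[0.3016 0.0050; 0.0050 0.2308]
step 2: x^-=[0.0649, -0.8900]  P^-=[0.6222 -0.0378; -0.0378 0.5007]  S=[1.1849 -0.1186; -0.1186 0.8100]  K=[0.5339 0.0392; -0.0339 0.6127]  nu=[-0.4384, 0.5794]  x^+=[-0.1465, -0.5202]  P^+=[0.2883 0.0029; 0.0029 0.1903]

P_post[1,1] = 0.1903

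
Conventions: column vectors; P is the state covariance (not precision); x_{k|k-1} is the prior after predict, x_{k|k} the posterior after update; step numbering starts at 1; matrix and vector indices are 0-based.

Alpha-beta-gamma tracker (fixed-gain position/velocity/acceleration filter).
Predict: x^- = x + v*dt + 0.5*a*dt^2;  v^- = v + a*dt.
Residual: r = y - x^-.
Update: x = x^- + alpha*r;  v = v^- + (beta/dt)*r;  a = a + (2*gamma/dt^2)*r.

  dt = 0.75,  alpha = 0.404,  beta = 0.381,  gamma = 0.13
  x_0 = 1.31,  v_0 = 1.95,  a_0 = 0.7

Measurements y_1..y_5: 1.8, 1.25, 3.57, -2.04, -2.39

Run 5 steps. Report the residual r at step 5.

step 1: x_pred=2.9694  r=-1.1694  x^+=2.4969  v^+=1.8810  a^+=0.1595
step 2: x_pred=3.9525  r=-2.7025  x^+=2.8607  v^+=0.6277  a^+=-1.0897
step 3: x_pred=3.0250  r=0.5450  x^+=3.2452  v^+=0.0873  a^+=-0.8378
step 4: x_pred=3.0750  r=-5.1150  x^+=1.0086  v^+=-3.1395  a^+=-3.2020
step 5: x_pred=-2.2466  r=-0.1434  x^+=-2.3045  v^+=-5.6138  a^+=-3.2683

resid = -0.1434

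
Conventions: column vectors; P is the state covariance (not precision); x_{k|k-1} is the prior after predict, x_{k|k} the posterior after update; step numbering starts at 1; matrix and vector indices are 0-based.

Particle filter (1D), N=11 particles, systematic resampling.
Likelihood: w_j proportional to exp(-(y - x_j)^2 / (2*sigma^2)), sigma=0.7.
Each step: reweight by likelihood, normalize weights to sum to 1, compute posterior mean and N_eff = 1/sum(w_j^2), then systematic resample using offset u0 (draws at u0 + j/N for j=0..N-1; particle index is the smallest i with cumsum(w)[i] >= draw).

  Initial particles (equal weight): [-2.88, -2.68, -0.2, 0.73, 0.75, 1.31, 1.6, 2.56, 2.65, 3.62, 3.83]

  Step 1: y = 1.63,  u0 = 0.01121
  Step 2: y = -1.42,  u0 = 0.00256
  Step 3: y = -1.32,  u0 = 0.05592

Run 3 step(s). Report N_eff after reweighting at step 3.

step 1: w=[0.0000, 0.0000, 0.0091, 0.1213, 0.1258, 0.2496, 0.2769, 0.1147, 0.0959, 0.0049, 0.0020]  mean=1.5238  Neff=5.2098  idx=[3, 3, 4, 5, 5, 5, 6, 6, 6, 7, 8]
step 2: w=[0.3212, 0.3212, 0.2941, 0.0179, 0.0179, 0.0179, 0.0033, 0.0033, 0.0033, 0.0000, 0.0000]  mean=0.7755  Neff=3.4030  idx=[0, 0, 0, 0, 1, 1, 1, 1, 2, 2, 2]
step 3: w=[0.0930, 0.0930, 0.0930, 0.0930, 0.0930, 0.0930, 0.0930, 0.0930, 0.0855, 0.0855, 0.0855]  mean=0.7351  Neff=10.9852  idx=[0, 1, 2, 3, 4, 5, 6, 7, 8, 9, 10]

N_eff = 10.9852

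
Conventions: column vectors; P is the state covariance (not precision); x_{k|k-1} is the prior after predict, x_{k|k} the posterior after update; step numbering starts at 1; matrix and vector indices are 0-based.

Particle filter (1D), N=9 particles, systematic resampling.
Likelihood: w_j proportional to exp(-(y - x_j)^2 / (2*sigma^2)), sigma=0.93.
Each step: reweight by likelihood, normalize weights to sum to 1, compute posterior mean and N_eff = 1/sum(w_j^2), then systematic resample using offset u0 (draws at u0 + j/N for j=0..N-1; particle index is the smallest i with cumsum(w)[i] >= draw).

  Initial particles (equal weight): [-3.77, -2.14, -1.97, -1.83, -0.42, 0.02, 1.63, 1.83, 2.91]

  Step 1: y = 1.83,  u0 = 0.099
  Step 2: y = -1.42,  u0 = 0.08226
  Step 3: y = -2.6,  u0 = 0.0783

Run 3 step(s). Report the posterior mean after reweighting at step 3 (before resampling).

post_mean = 1.6610

step 1: w=[0.0000, 0.0000, 0.0001, 0.0002, 0.0199, 0.0559, 0.3630, 0.3715, 0.1893]  mean=1.8148  Neff=3.2341  idx=[6, 6, 6, 6, 7, 7, 7, 8, 8]
step 2: w=[0.1833, 0.1833, 0.1833, 0.1833, 0.0885, 0.0885, 0.0885, 0.0008, 0.0008]  mean=1.6851  Neff=6.3362  idx=[0, 1, 1, 2, 2, 3, 4, 5, 6]
step 3: w=[0.1408, 0.1408, 0.1408, 0.1408, 0.1408, 0.1408, 0.0517, 0.0517, 0.0517]  mean=1.6610  Neff=7.8754  idx=[0, 1, 2, 2, 3, 4, 5, 6, 8]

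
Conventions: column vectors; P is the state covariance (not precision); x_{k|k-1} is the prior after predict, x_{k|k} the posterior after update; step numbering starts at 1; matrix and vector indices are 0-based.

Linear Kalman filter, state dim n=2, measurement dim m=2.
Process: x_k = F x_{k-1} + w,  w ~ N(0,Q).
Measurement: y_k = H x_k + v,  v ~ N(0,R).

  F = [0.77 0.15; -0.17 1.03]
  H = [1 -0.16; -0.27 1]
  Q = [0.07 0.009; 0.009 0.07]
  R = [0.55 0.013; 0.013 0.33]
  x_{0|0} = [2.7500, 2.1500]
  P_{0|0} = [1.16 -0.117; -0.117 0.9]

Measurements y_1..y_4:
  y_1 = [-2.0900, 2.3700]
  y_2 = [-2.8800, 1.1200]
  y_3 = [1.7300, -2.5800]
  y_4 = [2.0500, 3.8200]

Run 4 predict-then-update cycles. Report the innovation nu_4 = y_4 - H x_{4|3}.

innov = [1.7942, 3.8246]

step 1: x^-=[2.4400, 1.7470]  P^-=[0.7510 -0.0936; -0.0936 1.0993]  S=[1.3591 -0.4633; -0.4633 1.5346]  K=[0.5549 -0.0256; 0.0574 0.7502]  nu=[-4.2505, 1.2818]  x^+=[0.0488, 2.4644]  P^+=[0.3184 0.0847; 0.0847 0.2712]
step 2: x^-=[0.4072, 2.5301]  P^-=[0.2845 0.0743; 0.0743 0.3372]  S=[0.8193 -0.0403; -0.0403 0.6479]  K=[0.3335 0.0168; 0.0490 0.4926]  nu=[-2.8824, -1.3001]  x^+=[-0.5759, 1.7484]  P^+=[0.1936 0.0622; 0.0622 0.1800]
step 3: x^-=[-0.1812, 1.8987]  P^-=[0.2032 0.0592; 0.0592 0.2448]  S=[0.7405 -0.0193; -0.0193 0.5576]  K=[0.2620 0.0168; 0.0377 0.4116]  nu=[2.2150, -4.5277]  x^+=[0.3231, 0.1187]  P^+=[0.1524 0.0501; 0.0501 0.1498]
step 4: x^-=[0.2666, 0.0674]  P^-=[0.1753 0.0507; 0.0507 0.2158]  S=[0.7146 -0.0160; -0.0160 0.5313]  K=[0.2342 0.0133; 0.0311 0.3815]  nu=[1.7942, 3.8246]  x^+=[0.7379, 1.5821]  P^+=[0.1361 0.0442; 0.0442 0.1382]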